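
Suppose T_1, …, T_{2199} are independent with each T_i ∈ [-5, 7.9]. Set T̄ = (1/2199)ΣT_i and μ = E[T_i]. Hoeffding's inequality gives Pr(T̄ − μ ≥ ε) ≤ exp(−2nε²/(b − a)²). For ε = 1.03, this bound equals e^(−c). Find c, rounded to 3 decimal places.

c = 2nε²/(b − a)² = 2·2199·1.03² / 12.9² = 28.0382.

28.038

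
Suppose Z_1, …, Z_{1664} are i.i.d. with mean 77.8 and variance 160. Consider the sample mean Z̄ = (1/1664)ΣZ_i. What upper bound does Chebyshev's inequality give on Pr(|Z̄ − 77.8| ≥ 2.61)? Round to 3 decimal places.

0.014

Var(Z̄) = Var(Z_i)/n = 160/1664 = 0.096154.
Chebyshev: Pr(|Z̄ − 77.8| ≥ 2.61) ≤ Var(Z̄)/(2.61)² = 160/(1664·2.61²) = 0.0141.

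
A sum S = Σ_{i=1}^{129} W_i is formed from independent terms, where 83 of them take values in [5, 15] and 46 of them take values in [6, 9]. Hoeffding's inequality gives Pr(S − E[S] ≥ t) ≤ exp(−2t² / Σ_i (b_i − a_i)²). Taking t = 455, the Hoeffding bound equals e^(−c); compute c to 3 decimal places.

47.515

Σ(b_i − a_i)² = 83·10² + 46·3² = 8714.
c = 2t² / 8714 = 2·455² / 8714 = 47.5155.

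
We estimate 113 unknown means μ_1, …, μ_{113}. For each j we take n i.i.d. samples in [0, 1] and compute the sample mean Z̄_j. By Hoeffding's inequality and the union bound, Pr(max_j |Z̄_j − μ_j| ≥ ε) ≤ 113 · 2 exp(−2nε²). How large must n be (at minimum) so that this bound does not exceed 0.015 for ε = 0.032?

Need 2·113·exp(−2nε²) ≤ 0.015, i.e. exp(−2nε²) ≤ 0.015/226.
So 2nε² ≥ ln(226/0.015) = 9.620240.
Hence n ≥ 9.620240/(2·0.032²) = 4697.383.
The smallest integer n is 4698.

4698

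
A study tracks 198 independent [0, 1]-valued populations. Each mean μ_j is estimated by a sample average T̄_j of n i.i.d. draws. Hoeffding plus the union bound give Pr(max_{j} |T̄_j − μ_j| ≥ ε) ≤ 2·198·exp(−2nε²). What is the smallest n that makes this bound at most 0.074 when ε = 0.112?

Need 2·198·exp(−2nε²) ≤ 0.074, i.e. exp(−2nε²) ≤ 0.074/396.
So 2nε² ≥ ln(396/0.074) = 8.585104.
Hence n ≥ 8.585104/(2·0.112²) = 342.200.
The smallest integer n is 343.

343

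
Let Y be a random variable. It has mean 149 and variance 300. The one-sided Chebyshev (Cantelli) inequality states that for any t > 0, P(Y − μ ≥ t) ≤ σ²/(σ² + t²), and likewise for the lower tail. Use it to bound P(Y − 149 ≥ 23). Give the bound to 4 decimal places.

Here σ² = 300 and t = 23, so σ² + t² = 829.
Cantelli's bound: 300/829 = 0.3619.

0.3619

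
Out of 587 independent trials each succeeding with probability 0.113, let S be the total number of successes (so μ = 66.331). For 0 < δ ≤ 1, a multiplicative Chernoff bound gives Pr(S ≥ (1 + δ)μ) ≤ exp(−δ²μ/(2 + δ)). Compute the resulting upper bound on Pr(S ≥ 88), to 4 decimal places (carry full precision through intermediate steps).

Write 88 = (1 + δ)μ, so δ = 88/66.331 − 1 = 0.3266798…
Then the exponent is δ²μ/(2 + δ) = (88 − μ)² / (μ·(2 + δ)) = 3.042458.
Bound = exp(−3.042458) = 0.04772.

0.0477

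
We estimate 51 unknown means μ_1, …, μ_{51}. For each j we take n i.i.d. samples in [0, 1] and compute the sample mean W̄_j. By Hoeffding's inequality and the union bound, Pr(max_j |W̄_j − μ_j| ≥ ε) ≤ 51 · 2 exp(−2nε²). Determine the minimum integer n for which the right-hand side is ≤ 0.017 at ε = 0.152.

189

Need 2·51·exp(−2nε²) ≤ 0.017, i.e. exp(−2nε²) ≤ 0.017/102.
So 2nε² ≥ ln(102/0.017) = 8.699515.
Hence n ≥ 8.699515/(2·0.152²) = 188.269.
The smallest integer n is 189.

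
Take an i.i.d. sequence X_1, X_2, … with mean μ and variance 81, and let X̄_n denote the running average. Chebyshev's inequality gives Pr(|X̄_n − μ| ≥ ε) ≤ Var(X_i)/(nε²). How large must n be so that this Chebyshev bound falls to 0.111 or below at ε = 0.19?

20215

Require 81/(n·0.19²) ≤ 0.111, i.e. n ≥ 81/(0.111·0.19²) = 20214.120.
The smallest integer n is 20215.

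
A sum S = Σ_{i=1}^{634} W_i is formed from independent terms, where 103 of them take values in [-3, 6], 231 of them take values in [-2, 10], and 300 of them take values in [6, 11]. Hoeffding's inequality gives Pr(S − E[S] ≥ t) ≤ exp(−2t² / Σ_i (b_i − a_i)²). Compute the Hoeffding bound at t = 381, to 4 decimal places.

0.0027

Σ(b_i − a_i)² = 103·9² + 231·12² + 300·5² = 49107.
Exponent = 2·381² / 49107 = 5.91203.
Bound = exp(−5.91203) = 0.00271.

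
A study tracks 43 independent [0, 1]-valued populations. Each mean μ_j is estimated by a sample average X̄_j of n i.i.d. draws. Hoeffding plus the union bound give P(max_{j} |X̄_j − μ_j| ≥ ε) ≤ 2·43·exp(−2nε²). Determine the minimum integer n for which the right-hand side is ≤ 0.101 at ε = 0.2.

85

Need 2·43·exp(−2nε²) ≤ 0.101, i.e. exp(−2nε²) ≤ 0.101/86.
So 2nε² ≥ ln(86/0.101) = 6.746982.
Hence n ≥ 6.746982/(2·0.2²) = 84.337.
The smallest integer n is 85.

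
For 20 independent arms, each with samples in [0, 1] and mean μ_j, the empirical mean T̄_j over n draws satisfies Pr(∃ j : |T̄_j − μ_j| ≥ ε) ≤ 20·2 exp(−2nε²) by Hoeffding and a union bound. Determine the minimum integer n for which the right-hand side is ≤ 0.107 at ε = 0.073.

Need 2·20·exp(−2nε²) ≤ 0.107, i.e. exp(−2nε²) ≤ 0.107/40.
So 2nε² ≥ ln(40/0.107) = 5.923806.
Hence n ≥ 5.923806/(2·0.073²) = 555.808.
The smallest integer n is 556.

556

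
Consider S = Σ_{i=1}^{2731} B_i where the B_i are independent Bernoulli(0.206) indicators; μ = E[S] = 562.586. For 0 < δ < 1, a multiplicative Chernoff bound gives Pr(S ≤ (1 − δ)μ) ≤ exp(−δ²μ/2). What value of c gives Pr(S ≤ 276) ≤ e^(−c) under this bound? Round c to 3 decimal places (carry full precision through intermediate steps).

Write 276 = (1 − δ)μ, so δ = 1 − 276/562.586 = 0.5094083…
Then the exponent is δ²μ/2 = (μ − 276)²/(2μ) = 72.994649.

72.995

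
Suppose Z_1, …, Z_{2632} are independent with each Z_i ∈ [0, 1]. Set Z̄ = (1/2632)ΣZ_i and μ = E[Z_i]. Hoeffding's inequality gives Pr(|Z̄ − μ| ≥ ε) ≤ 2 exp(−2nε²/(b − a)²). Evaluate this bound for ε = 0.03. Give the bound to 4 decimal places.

Exponent: 2nε²/(b − a)² = 2·2632·0.03² / 1² = 4.73760.
Bound = 2·exp(−4.73760) = 0.01752.

0.0175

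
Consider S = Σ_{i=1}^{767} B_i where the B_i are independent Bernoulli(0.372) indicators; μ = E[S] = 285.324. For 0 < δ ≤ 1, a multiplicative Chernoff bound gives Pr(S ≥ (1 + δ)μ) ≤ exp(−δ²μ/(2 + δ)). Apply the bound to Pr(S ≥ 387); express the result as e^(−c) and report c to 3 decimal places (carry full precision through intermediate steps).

Write 387 = (1 + δ)μ, so δ = 387/285.324 − 1 = 0.3563528…
Then the exponent is δ²μ/(2 + δ) = (387 − μ)² / (μ·(2 + δ)) = 15.376528.

15.377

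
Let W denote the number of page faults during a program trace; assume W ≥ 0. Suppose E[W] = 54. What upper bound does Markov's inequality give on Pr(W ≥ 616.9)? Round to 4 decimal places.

Markov's inequality: for a non-negative random variable, Pr(W ≥ a) ≤ E[W]/a.
Here E[W] = 54 and a = 616.9, so the bound is 54/616.9 = 0.0875.

0.0875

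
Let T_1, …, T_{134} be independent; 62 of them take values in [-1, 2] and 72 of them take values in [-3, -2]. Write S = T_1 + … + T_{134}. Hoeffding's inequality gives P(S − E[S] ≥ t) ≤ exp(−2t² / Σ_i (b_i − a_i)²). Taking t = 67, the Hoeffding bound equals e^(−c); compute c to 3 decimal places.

14.251

Σ(b_i − a_i)² = 62·3² + 72·1² = 630.
c = 2t² / 630 = 2·67² / 630 = 14.2508.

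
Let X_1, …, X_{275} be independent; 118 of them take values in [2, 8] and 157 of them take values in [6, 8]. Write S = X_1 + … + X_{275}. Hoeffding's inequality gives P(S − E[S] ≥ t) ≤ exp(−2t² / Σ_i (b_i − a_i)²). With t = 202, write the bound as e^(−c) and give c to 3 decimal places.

16.737

Σ(b_i − a_i)² = 118·6² + 157·2² = 4876.
c = 2t² / 4876 = 2·202² / 4876 = 16.7367.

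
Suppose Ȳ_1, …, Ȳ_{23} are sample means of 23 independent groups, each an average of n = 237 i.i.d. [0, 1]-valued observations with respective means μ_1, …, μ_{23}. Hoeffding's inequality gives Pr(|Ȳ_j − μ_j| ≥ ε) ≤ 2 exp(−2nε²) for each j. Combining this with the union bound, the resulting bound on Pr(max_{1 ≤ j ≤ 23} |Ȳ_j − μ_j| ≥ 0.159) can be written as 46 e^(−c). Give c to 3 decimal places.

Union bound over the 23 events: Pr(max_{1 ≤ j ≤ 23} |Ȳ_j − μ_j| ≥ 0.159) ≤ 23·2·exp(−2nε²) = 46 exp(−2·237·0.159²).
So c = 2·237·0.159² = 11.9832.

11.983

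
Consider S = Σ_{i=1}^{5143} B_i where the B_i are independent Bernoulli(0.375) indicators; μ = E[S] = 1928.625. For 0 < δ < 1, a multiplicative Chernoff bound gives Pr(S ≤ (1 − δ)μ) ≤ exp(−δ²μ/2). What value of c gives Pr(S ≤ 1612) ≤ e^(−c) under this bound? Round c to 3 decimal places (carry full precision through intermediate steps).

25.990

Write 1612 = (1 − δ)μ, so δ = 1 − 1612/1928.625 = 0.1641714…
Then the exponent is δ²μ/2 = (μ − 1612)²/(2μ) = 25.990379.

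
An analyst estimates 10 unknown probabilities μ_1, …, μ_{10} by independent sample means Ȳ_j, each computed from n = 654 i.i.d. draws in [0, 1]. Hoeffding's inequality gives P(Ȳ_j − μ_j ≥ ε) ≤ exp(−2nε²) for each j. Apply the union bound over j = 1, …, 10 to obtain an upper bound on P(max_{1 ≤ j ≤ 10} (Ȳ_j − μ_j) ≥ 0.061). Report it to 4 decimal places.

0.0770

Per-experiment Hoeffding bound: exp(−2·654·0.061²) = exp(−4.86707) = 0.0076959.
Union bound over 10 events: 10·0.0076959 = 0.07696.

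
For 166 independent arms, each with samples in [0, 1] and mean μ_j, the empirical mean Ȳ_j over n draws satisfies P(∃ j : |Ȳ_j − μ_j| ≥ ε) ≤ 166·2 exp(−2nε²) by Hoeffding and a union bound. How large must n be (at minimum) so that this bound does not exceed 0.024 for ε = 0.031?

Need 2·166·exp(−2nε²) ≤ 0.024, i.e. exp(−2nε²) ≤ 0.024/332.
So 2nε² ≥ ln(332/0.024) = 9.534836.
Hence n ≥ 9.534836/(2·0.031²) = 4960.893.
The smallest integer n is 4961.

4961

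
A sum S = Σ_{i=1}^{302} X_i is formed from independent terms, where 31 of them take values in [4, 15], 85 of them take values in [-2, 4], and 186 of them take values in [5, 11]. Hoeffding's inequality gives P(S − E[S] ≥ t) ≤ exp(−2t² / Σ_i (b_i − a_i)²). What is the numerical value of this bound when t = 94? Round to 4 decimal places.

Σ(b_i − a_i)² = 31·11² + 85·6² + 186·6² = 13507.
Exponent = 2·94² / 13507 = 1.30836.
Bound = exp(−1.30836) = 0.27026.

0.2703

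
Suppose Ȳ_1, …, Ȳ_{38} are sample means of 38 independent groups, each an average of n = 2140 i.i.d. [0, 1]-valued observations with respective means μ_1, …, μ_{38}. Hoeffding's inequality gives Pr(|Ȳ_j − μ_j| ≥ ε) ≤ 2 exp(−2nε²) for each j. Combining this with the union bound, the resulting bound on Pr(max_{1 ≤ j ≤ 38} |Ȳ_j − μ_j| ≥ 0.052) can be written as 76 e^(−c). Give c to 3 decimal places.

11.573

Union bound over the 38 events: Pr(max_{1 ≤ j ≤ 38} |Ȳ_j − μ_j| ≥ 0.052) ≤ 38·2·exp(−2nε²) = 76 exp(−2·2140·0.052²).
So c = 2·2140·0.052² = 11.5731.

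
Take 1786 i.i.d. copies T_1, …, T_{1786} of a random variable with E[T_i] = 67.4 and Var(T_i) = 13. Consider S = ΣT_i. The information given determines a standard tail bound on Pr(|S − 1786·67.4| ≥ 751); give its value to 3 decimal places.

With mean and variance of each term known, Chebyshev's inequality bounds the deviation of the sum (or sample mean).
Var(S) = n·Var(T_i) = 1786·13 = 23218.
Chebyshev: Pr(|S − 1786·67.4| ≥ 751) ≤ Var(S)/751² = 23218/564001 = 0.0412.

0.041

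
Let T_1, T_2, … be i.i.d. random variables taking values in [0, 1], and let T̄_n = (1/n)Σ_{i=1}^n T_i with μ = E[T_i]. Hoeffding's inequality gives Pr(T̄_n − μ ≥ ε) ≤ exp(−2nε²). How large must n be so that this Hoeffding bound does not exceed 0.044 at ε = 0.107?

Require exp(−2nε²) ≤ 0.044, i.e. 2nε² ≥ ln(1/0.044) = 3.123566.
So n ≥ 3.123566 / (2·0.107²) = 136.412.
The smallest integer n is 137.

137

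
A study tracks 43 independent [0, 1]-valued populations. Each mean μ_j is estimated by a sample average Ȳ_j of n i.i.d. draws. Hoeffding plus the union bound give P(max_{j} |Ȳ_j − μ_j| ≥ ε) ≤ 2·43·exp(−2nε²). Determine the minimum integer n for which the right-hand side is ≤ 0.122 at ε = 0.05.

Need 2·43·exp(−2nε²) ≤ 0.122, i.e. exp(−2nε²) ≤ 0.122/86.
So 2nε² ≥ ln(86/0.122) = 6.558082.
Hence n ≥ 6.558082/(2·0.05²) = 1311.616.
The smallest integer n is 1312.

1312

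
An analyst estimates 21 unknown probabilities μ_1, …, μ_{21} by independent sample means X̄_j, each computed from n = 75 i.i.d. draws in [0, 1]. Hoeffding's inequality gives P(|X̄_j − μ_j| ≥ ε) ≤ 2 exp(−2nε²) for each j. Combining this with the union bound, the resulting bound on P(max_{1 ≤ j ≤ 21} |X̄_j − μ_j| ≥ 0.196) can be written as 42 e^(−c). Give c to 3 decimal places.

Union bound over the 21 events: P(max_{1 ≤ j ≤ 21} |X̄_j − μ_j| ≥ 0.196) ≤ 21·2·exp(−2nε²) = 42 exp(−2·75·0.196²).
So c = 2·75·0.196² = 5.7624.

5.762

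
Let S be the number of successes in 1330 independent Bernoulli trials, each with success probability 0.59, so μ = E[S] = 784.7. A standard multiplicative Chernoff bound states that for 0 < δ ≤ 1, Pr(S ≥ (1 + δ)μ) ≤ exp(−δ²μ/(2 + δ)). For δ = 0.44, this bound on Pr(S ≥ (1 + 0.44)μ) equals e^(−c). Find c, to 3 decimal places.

62.261

c = δ²μ/(2 + δ) = 0.44²·784.7/(2 + 0.44) = 62.2614.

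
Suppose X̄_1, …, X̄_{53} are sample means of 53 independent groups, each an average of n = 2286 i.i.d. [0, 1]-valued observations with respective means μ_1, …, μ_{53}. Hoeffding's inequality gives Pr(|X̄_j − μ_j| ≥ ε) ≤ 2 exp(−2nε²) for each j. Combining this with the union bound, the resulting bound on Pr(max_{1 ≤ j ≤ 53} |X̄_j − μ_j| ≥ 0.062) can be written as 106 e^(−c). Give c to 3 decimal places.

17.575

Union bound over the 53 events: Pr(max_{1 ≤ j ≤ 53} |X̄_j − μ_j| ≥ 0.062) ≤ 53·2·exp(−2nε²) = 106 exp(−2·2286·0.062²).
So c = 2·2286·0.062² = 17.5748.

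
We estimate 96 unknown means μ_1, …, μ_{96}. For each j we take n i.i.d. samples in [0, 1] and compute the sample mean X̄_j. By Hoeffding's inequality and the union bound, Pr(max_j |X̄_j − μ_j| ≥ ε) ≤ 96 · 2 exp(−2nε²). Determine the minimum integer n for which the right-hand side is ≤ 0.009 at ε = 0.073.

Need 2·96·exp(−2nε²) ≤ 0.009, i.e. exp(−2nε²) ≤ 0.009/192.
So 2nε² ≥ ln(192/0.009) = 9.968026.
Hence n ≥ 9.968026/(2·0.073²) = 935.262.
The smallest integer n is 936.

936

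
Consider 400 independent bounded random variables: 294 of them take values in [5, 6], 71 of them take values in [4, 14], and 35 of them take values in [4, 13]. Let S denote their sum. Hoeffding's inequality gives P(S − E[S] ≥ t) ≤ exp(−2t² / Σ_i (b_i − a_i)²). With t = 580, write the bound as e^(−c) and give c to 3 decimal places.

Σ(b_i − a_i)² = 294·1² + 71·10² + 35·9² = 10229.
c = 2t² / 10229 = 2·580² / 10229 = 65.7738.

65.774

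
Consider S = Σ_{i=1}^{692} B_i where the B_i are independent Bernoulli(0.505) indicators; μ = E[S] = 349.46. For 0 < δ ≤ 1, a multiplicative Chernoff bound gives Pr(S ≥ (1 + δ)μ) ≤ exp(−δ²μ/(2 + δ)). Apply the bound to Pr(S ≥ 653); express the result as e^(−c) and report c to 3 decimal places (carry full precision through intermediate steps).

Write 653 = (1 + δ)μ, so δ = 653/349.46 − 1 = 0.8685973…
Then the exponent is δ²μ/(2 + δ) = (653 − μ)² / (μ·(2 + δ)) = 91.910432.

91.910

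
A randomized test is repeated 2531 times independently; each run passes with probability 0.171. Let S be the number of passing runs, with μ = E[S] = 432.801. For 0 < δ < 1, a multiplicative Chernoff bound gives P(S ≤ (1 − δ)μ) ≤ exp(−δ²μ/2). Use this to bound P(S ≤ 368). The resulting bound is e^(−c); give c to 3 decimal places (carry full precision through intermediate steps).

4.851

Write 368 = (1 − δ)μ, so δ = 1 − 368/432.801 = 0.1497247…
Then the exponent is δ²μ/2 = (μ − 368)²/(2μ) = 4.851155.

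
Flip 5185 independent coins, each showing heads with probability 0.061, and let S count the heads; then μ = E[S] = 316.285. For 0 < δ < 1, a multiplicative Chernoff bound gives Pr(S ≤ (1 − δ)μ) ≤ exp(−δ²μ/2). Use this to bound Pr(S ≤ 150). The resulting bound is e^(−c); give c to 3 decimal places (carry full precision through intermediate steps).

Write 150 = (1 − δ)μ, so δ = 1 − 150/316.285 = 0.5257442…
Then the exponent is δ²μ/2 = (μ − 150)²/(2μ) = 43.711686.

43.712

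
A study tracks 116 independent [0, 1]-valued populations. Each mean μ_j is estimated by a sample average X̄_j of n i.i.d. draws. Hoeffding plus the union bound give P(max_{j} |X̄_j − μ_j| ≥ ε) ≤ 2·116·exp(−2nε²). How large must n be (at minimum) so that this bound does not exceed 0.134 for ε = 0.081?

Need 2·116·exp(−2nε²) ≤ 0.134, i.e. exp(−2nε²) ≤ 0.134/232.
So 2nε² ≥ ln(232/0.134) = 7.456653.
Hence n ≥ 7.456653/(2·0.081²) = 568.256.
The smallest integer n is 569.

569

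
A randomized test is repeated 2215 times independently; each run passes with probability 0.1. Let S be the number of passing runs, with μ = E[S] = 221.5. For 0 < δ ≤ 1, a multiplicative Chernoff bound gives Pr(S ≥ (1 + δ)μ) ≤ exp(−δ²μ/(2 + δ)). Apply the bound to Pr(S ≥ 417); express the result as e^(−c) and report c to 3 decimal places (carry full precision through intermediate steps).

Write 417 = (1 + δ)μ, so δ = 417/221.5 − 1 = 0.8826185…
Then the exponent is δ²μ/(2 + δ) = (417 − μ)² / (μ·(2 + δ)) = 59.859436.

59.859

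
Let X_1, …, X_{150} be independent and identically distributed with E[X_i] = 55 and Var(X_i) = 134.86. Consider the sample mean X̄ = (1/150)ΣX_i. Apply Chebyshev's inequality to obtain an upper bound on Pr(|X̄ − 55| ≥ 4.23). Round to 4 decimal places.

Var(X̄) = Var(X_i)/n = 134.86/150 = 0.89907.
Chebyshev: Pr(|X̄ − 55| ≥ 4.23) ≤ Var(X̄)/(4.23)² = 134.86/(150·4.23²) = 0.0502.

0.0502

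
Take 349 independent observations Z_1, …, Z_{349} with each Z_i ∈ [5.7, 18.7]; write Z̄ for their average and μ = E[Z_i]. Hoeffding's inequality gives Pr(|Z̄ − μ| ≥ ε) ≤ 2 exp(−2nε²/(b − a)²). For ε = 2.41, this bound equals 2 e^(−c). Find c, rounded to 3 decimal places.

c = 2nε²/(b − a)² = 2·349·2.41² / 13² = 23.9885.

23.988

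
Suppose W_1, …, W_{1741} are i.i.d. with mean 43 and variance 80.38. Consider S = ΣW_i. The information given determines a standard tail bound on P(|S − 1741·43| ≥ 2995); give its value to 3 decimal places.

With mean and variance of each term known, Chebyshev's inequality bounds the deviation of the sum (or sample mean).
Var(S) = n·Var(W_i) = 1741·80.38 = 139941.58.
Chebyshev: P(|S − 1741·43| ≥ 2995) ≤ Var(S)/2995² = 139941.58/8970025 = 0.0156.

0.016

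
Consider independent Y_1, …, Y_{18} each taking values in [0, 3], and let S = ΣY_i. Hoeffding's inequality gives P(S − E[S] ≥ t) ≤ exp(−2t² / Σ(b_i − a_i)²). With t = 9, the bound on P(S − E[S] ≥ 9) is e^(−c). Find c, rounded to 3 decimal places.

Σ(b_i − a_i)² = 18·(3)² = 162.
c = 2t²/162 = 2·9²/162 = 1.0000.

1.000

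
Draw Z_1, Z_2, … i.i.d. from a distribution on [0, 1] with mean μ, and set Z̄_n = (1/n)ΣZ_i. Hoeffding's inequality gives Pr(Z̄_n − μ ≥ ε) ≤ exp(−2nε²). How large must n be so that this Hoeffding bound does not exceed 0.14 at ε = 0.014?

Require exp(−2nε²) ≤ 0.14, i.e. 2nε² ≥ ln(1/0.14) = 1.966113.
So n ≥ 1.966113 / (2·0.014²) = 5015.594.
The smallest integer n is 5016.

5016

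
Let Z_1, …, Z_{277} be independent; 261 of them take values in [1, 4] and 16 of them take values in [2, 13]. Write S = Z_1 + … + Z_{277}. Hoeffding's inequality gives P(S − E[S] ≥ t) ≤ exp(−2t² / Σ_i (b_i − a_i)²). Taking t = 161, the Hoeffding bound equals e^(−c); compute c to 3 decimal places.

12.098

Σ(b_i − a_i)² = 261·3² + 16·11² = 4285.
c = 2t² / 4285 = 2·161² / 4285 = 12.0985.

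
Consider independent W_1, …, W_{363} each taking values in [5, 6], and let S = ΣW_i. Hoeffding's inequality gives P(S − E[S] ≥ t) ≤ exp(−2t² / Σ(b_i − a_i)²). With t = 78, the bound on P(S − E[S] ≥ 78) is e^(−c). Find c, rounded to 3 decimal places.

Σ(b_i − a_i)² = 363·(1)² = 363.
c = 2t²/363 = 2·78²/363 = 33.5207.

33.521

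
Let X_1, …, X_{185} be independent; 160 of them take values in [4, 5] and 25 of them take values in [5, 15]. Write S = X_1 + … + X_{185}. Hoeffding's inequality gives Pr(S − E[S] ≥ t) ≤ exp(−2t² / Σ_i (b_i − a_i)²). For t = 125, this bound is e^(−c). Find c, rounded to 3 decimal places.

Σ(b_i − a_i)² = 160·1² + 25·10² = 2660.
c = 2t² / 2660 = 2·125² / 2660 = 11.7481.

11.748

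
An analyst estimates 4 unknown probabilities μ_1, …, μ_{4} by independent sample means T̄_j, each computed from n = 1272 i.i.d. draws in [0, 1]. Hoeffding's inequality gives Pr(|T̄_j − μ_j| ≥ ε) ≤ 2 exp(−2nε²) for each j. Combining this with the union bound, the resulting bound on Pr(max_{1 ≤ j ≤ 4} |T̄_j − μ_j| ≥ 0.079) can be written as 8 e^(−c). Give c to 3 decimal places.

Union bound over the 4 events: Pr(max_{1 ≤ j ≤ 4} |T̄_j − μ_j| ≥ 0.079) ≤ 4·2·exp(−2nε²) = 8 exp(−2·1272·0.079²).
So c = 2·1272·0.079² = 15.8771.

15.877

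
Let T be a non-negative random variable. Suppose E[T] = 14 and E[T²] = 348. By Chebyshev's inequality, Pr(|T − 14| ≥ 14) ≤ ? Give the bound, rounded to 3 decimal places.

Var(T) = E[T²] − (E[T])² = 348 − 196 = 152.
Chebyshev's inequality: Pr(|T − μ| ≥ t) ≤ Var(T)/t² = 152/196 = 0.7755.

0.776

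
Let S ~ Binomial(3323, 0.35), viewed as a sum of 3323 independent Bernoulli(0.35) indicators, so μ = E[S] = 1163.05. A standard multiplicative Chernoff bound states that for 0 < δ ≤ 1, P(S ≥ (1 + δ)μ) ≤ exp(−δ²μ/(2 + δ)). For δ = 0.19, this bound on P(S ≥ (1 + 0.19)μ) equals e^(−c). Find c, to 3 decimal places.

c = δ²μ/(2 + δ) = 0.19²·1163.05/(2 + 0.19) = 19.1717.

19.172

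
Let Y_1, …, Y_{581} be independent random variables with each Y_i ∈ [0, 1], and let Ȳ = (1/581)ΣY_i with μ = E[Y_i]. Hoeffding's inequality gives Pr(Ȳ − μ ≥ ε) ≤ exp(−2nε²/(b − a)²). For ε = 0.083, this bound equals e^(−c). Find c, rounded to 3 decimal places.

c = 2nε²/(b − a)² = 2·581·0.083² / 1² = 8.0050.

8.005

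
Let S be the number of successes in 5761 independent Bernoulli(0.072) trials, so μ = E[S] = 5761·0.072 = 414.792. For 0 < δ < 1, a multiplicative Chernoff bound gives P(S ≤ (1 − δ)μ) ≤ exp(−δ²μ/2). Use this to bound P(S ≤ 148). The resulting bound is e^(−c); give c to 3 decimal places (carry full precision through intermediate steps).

85.800

Write 148 = (1 − δ)μ, so δ = 1 − 148/414.792 = 0.6431947…
Then the exponent is δ²μ/2 = (μ − 148)²/(2μ) = 85.799595.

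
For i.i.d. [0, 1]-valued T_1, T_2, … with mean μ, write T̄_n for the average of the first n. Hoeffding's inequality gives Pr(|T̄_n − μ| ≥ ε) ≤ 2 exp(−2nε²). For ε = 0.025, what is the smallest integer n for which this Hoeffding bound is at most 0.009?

Require 2·exp(−2nε²) ≤ 0.009, i.e. 2nε² ≥ ln(2/0.009) = 5.403678.
So n ≥ 5.403678 / (2·0.025²) = 4322.942.
The smallest integer n is 4323.

4323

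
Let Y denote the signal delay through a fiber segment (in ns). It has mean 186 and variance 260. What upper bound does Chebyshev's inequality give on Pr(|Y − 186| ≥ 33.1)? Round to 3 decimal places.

0.237

Chebyshev: Pr(|Y − μ| ≥ t) ≤ Var(Y)/t².
Bound = 260 / 1095.61 = 0.2373.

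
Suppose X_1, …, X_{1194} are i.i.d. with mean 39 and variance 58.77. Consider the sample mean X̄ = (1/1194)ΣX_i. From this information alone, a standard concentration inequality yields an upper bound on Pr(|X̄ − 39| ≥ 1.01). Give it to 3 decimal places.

With mean and variance of each term known, Chebyshev's inequality bounds the deviation of the sum (or sample mean).
Var(X̄) = Var(X_i)/n = 58.77/1194 = 0.049221.
Chebyshev: Pr(|X̄ − 39| ≥ 1.01) ≤ Var(X̄)/(1.01)² = 58.77/(1194·1.01²) = 0.0483.

0.048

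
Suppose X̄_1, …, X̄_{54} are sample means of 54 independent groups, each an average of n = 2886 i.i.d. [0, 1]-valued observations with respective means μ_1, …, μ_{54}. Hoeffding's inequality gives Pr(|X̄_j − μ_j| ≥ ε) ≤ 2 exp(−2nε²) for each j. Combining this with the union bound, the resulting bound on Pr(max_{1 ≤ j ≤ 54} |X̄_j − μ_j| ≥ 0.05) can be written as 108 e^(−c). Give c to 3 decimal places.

14.430

Union bound over the 54 events: Pr(max_{1 ≤ j ≤ 54} |X̄_j − μ_j| ≥ 0.05) ≤ 54·2·exp(−2nε²) = 108 exp(−2·2886·0.05²).
So c = 2·2886·0.05² = 14.4300.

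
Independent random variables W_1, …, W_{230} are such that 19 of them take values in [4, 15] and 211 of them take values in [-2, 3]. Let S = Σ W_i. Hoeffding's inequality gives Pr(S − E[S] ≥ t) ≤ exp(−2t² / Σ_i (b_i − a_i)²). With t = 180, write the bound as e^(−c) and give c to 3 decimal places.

8.556

Σ(b_i − a_i)² = 19·11² + 211·5² = 7574.
c = 2t² / 7574 = 2·180² / 7574 = 8.5556.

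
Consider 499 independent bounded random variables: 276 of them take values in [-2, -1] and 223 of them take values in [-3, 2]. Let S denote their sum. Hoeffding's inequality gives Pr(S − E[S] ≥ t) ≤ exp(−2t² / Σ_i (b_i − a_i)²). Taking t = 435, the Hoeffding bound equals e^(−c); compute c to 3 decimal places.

64.681

Σ(b_i − a_i)² = 276·1² + 223·5² = 5851.
c = 2t² / 5851 = 2·435² / 5851 = 64.6813.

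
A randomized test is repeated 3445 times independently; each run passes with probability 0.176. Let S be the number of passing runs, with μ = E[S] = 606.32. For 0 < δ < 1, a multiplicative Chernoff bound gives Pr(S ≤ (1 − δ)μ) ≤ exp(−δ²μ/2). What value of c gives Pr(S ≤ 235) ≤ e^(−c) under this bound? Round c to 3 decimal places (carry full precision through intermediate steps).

Write 235 = (1 − δ)μ, so δ = 1 − 235/606.32 = 0.6124159…
Then the exponent is δ²μ/2 = (μ − 235)²/(2μ) = 113.701133.

113.701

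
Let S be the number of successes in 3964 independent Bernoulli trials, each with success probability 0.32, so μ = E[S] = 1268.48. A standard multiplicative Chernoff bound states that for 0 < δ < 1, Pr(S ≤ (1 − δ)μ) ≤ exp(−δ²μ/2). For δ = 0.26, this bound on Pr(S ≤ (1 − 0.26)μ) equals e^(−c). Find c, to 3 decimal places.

42.875

c = δ²μ/2 = 0.26²·1268.48/2 = 42.8746.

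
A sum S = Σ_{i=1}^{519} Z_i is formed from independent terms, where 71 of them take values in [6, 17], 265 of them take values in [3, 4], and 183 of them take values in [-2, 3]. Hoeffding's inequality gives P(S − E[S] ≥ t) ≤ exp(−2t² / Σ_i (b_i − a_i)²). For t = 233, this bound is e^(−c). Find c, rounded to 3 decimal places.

Σ(b_i − a_i)² = 71·11² + 265·1² + 183·5² = 13431.
c = 2t² / 13431 = 2·233² / 13431 = 8.0841.

8.084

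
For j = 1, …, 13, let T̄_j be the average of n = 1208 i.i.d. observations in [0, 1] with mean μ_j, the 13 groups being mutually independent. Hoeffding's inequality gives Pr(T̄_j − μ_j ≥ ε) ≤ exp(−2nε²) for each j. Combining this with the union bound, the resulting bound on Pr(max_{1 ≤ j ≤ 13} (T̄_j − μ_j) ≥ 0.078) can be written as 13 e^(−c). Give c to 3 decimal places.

Union bound over the 13 events: Pr(max_{1 ≤ j ≤ 13} (T̄_j − μ_j) ≥ 0.078) ≤ 13·exp(−2nε²) = 13 exp(−2·1208·0.078²).
So c = 2·1208·0.078² = 14.6989.

14.699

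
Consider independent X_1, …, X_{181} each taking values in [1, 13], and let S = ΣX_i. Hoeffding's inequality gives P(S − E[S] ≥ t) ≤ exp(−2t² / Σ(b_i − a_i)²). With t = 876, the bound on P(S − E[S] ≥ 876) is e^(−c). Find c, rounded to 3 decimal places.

58.884

Σ(b_i − a_i)² = 181·(12)² = 26064.
c = 2t²/26064 = 2·876²/26064 = 58.8840.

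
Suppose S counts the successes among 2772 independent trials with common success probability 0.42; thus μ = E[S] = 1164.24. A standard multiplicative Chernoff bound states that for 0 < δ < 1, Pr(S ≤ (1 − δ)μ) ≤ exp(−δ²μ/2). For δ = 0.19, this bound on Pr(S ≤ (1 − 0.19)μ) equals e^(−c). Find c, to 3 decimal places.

21.015

c = δ²μ/2 = 0.19²·1164.24/2 = 21.0145.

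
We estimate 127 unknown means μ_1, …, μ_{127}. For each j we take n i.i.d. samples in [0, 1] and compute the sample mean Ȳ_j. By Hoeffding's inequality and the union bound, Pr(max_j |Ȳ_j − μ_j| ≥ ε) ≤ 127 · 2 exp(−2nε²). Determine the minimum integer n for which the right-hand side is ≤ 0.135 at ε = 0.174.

Need 2·127·exp(−2nε²) ≤ 0.135, i.e. exp(−2nε²) ≤ 0.135/254.
So 2nε² ≥ ln(254/0.135) = 7.539815.
Hence n ≥ 7.539815/(2·0.174²) = 124.518.
The smallest integer n is 125.

125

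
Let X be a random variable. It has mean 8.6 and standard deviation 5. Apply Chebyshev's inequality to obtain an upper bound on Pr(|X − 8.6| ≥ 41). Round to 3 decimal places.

0.015

Chebyshev: Pr(|X − μ| ≥ t) ≤ Var(X)/t².
Var(X) = σ² = 5² = 25.
Bound = 25 / 1681 = 0.0149.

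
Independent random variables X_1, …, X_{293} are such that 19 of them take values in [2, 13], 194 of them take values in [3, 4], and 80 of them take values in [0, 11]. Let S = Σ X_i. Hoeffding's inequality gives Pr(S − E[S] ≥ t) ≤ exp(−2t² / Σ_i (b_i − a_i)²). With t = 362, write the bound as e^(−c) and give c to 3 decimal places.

Σ(b_i − a_i)² = 19·11² + 194·1² + 80·11² = 12173.
c = 2t² / 12173 = 2·362² / 12173 = 21.5303.

21.530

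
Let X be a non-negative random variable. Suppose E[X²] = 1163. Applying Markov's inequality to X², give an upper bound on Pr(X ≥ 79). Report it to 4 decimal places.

0.1863

Since X ≥ 0, the event {X ≥ 79} is the same as {X² ≥ 6241}.
Markov's inequality applied to X² gives Pr(X² ≥ 6241) ≤ E[X²]/6241 = 1163/6241 = 0.1863.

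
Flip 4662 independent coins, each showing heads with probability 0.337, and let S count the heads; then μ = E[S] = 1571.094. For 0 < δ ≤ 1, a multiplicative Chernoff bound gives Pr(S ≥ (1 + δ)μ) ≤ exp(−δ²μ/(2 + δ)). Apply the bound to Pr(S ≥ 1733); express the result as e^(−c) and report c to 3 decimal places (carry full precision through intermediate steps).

7.934

Write 1733 = (1 + δ)μ, so δ = 1733/1571.094 − 1 = 0.103053…
Then the exponent is δ²μ/(2 + δ) = (1733 − μ)² / (μ·(2 + δ)) = 7.933658.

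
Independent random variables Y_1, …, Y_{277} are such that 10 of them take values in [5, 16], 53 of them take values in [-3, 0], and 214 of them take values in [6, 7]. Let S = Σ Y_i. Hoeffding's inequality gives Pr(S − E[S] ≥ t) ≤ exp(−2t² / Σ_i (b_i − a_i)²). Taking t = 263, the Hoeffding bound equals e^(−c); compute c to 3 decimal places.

72.771

Σ(b_i − a_i)² = 10·11² + 53·3² + 214·1² = 1901.
c = 2t² / 1901 = 2·263² / 1901 = 72.7712.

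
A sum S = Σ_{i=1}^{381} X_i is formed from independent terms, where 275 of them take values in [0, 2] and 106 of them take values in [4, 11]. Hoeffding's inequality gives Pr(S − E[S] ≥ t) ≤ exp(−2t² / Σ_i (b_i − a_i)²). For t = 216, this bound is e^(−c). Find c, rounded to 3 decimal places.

Σ(b_i − a_i)² = 275·2² + 106·7² = 6294.
c = 2t² / 6294 = 2·216² / 6294 = 14.8255.

14.826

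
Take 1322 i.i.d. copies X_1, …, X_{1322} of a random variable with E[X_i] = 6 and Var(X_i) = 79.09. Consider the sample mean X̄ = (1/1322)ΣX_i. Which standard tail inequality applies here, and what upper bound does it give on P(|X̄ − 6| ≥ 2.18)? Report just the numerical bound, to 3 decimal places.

With mean and variance of each term known, Chebyshev's inequality bounds the deviation of the sum (or sample mean).
Var(X̄) = Var(X_i)/n = 79.09/1322 = 0.059826.
Chebyshev: P(|X̄ − 6| ≥ 2.18) ≤ Var(X̄)/(2.18)² = 79.09/(1322·2.18²) = 0.0126.

0.013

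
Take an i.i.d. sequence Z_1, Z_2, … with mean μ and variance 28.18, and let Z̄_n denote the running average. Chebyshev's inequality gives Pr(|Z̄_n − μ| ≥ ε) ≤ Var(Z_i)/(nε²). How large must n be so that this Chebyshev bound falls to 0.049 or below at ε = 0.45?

Require 28.18/(n·0.45²) ≤ 0.049, i.e. n ≥ 28.18/(0.049·0.45²) = 2840.010.
The smallest integer n is 2841.

2841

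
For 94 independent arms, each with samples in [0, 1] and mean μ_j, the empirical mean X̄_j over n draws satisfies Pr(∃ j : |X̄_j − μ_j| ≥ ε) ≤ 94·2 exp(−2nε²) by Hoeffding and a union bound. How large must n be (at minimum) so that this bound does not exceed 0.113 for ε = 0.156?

153

Need 2·94·exp(−2nε²) ≤ 0.113, i.e. exp(−2nε²) ≤ 0.113/188.
So 2nε² ≥ ln(188/0.113) = 7.416809.
Hence n ≥ 7.416809/(2·0.156²) = 152.383.
The smallest integer n is 153.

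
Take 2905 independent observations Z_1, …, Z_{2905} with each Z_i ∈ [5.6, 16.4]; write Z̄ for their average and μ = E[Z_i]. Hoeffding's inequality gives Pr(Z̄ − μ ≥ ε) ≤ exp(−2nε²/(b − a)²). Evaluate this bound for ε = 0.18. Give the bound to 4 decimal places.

0.1991

Exponent: 2nε²/(b − a)² = 2·2905·0.18² / 10.8² = 1.61389.
Bound = exp(−1.61389) = 0.19911.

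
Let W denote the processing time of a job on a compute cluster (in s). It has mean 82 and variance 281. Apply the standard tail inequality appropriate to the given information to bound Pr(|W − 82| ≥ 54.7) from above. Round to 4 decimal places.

0.0939

Mean and variance are known, so Chebyshev's inequality applies.
Chebyshev: Pr(|W − μ| ≥ t) ≤ Var(W)/t².
Bound = 281 / 2992.09 = 0.0939.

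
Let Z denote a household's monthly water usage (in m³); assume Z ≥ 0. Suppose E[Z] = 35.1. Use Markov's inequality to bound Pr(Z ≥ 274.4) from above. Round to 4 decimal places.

Markov's inequality: for a non-negative random variable, Pr(Z ≥ a) ≤ E[Z]/a.
Here E[Z] = 35.1 and a = 274.4, so the bound is 35.1/274.4 = 0.1279.

0.1279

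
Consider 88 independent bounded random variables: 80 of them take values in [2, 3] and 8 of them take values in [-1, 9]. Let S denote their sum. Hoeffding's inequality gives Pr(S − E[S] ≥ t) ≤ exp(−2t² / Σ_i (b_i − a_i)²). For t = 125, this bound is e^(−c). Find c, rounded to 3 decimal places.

35.511

Σ(b_i − a_i)² = 80·1² + 8·10² = 880.
c = 2t² / 880 = 2·125² / 880 = 35.5114.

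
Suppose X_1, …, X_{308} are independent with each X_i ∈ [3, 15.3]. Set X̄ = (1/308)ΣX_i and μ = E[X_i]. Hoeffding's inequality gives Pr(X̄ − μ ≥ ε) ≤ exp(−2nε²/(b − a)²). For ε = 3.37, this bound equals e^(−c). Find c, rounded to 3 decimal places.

c = 2nε²/(b − a)² = 2·308·3.37² / 12.3² = 46.2413.

46.241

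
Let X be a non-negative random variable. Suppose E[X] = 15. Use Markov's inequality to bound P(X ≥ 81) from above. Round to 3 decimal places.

0.185

Markov's inequality: for a non-negative random variable, P(X ≥ a) ≤ E[X]/a.
Here E[X] = 15 and a = 81, so the bound is 15/81 = 0.1852.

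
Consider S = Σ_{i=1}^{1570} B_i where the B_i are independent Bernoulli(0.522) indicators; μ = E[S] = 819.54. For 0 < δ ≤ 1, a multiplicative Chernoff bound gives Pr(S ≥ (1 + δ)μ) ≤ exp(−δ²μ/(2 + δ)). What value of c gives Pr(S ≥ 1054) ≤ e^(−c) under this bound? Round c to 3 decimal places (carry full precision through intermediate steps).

29.341

Write 1054 = (1 + δ)μ, so δ = 1054/819.54 − 1 = 0.2860873…
Then the exponent is δ²μ/(2 + δ) = (1054 − μ)² / (μ·(2 + δ)) = 29.340976.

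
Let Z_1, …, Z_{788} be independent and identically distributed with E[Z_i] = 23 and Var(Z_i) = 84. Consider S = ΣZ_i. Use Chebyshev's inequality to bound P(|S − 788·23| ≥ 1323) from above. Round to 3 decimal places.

0.038

Var(S) = n·Var(Z_i) = 788·84 = 66192.
Chebyshev: P(|S − 788·23| ≥ 1323) ≤ Var(S)/1323² = 66192/1750329 = 0.0378.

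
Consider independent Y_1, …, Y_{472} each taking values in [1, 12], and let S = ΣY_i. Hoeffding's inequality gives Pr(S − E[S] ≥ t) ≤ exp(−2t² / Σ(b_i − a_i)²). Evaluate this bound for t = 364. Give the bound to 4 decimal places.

Σ(b_i − a_i)² = 472·(11)² = 57112.
Exponent = 2·364²/57112 = 4.6399.
Bound = exp(−4.6399) = 0.00966.

0.0097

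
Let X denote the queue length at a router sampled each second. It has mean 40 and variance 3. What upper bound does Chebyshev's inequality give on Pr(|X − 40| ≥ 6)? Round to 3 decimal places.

0.083

Chebyshev: Pr(|X − μ| ≥ t) ≤ Var(X)/t².
Bound = 3 / 36 = 0.0833.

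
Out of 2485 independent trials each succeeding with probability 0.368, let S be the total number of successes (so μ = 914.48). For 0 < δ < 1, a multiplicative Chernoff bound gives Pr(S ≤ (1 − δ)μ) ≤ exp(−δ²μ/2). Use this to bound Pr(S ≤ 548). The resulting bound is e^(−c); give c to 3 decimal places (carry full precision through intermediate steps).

Write 548 = (1 − δ)μ, so δ = 1 − 548/914.48 = 0.4007523…
Then the exponent is δ²μ/2 = (μ − 548)²/(2μ) = 73.433859.

73.434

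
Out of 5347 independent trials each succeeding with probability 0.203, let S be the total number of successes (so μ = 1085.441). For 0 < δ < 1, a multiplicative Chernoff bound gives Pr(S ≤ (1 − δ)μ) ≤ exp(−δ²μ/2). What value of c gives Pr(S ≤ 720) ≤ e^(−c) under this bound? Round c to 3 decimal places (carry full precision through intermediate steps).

61.517

Write 720 = (1 − δ)μ, so δ = 1 − 720/1085.441 = 0.3366751…
Then the exponent is δ²μ/2 = (μ − 720)²/(2μ) = 61.517450.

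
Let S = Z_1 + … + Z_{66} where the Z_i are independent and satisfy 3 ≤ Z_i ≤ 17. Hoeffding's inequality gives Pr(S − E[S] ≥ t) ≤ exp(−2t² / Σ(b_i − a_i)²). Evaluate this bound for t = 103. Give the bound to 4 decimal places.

0.1939

Σ(b_i − a_i)² = 66·(14)² = 12936.
Exponent = 2·103²/12936 = 1.6402.
Bound = exp(−1.6402) = 0.19394.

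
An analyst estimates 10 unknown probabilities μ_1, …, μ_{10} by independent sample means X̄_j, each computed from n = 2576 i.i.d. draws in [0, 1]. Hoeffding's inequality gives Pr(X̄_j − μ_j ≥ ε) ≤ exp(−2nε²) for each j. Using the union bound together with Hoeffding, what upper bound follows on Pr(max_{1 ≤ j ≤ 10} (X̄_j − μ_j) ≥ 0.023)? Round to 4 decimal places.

0.6552

Per-experiment Hoeffding bound: exp(−2·2576·0.023²) = exp(−2.72541) = 0.065519.
Union bound over 10 events: 10·0.065519 = 0.65519.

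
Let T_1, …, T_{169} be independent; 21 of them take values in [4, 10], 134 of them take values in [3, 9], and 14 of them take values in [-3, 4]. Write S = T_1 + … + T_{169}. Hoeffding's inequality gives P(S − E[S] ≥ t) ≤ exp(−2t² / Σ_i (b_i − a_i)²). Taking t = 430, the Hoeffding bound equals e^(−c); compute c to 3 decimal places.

Σ(b_i − a_i)² = 21·6² + 134·6² + 14·7² = 6266.
c = 2t² / 6266 = 2·430² / 6266 = 59.0169.

59.017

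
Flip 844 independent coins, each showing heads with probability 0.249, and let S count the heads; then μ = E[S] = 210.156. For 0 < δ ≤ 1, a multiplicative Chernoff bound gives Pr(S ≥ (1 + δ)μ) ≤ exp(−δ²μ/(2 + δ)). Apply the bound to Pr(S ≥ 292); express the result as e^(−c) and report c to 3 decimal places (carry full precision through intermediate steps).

13.339

Write 292 = (1 + δ)μ, so δ = 292/210.156 − 1 = 0.389444…
Then the exponent is δ²μ/(2 + δ) = (292 − μ)² / (μ·(2 + δ)) = 13.339361.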